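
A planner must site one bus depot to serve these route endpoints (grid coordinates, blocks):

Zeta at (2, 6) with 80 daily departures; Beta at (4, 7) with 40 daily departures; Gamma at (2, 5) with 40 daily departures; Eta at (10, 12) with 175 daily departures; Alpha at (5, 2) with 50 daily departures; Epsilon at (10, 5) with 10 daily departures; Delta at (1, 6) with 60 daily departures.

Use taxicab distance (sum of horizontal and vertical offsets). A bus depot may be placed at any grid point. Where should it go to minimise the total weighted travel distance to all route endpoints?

(5, 6)

Manhattan distance separates: Σwᵢ(|x−xᵢ|+|y−yᵢ|) = Σwᵢ|x−xᵢ| + Σwᵢ|y−yᵢ|, so x and y are optimised independently as 1-D weighted medians.
Total weight W = 455; half = 227.5.
x-coordinate, sorted with cumulative weight:
  x=1 (Delta, w=60) cum 60
  x=2 (Zeta, w=80) cum 140
  x=2 (Gamma, w=40) cum 180
  x=4 (Beta, w=40) cum 220
  x=5 (Alpha, w=50) cum 270  ← median
  x=10 (Eta, w=175) cum 445
  x=10 (Epsilon, w=10) cum 455
⇒ x* = 5
y-coordinate, sorted with cumulative weight:
  y=2 (Alpha, w=50) cum 50
  y=5 (Gamma, w=40) cum 90
  y=5 (Epsilon, w=10) cum 100
  y=6 (Zeta, w=80) cum 180
  y=6 (Delta, w=60) cum 240  ← median
  y=7 (Beta, w=40) cum 280
  y=12 (Eta, w=175) cum 455
⇒ y* = 6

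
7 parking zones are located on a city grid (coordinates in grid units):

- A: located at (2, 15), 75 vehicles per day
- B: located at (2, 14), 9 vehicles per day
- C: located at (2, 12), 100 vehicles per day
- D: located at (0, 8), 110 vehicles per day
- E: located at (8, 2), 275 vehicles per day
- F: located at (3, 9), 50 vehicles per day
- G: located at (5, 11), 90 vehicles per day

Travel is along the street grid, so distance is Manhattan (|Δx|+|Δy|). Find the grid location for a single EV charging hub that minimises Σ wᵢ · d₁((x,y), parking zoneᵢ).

(5, 8)

Manhattan distance separates: Σwᵢ(|x−xᵢ|+|y−yᵢ|) = Σwᵢ|x−xᵢ| + Σwᵢ|y−yᵢ|, so x and y are optimised independently as 1-D weighted medians.
Total weight W = 709; half = 354.5.
x-coordinate, sorted with cumulative weight:
  x=0 (D, w=110) cum 110
  x=2 (A, w=75) cum 185
  x=2 (B, w=9) cum 194
  x=2 (C, w=100) cum 294
  x=3 (F, w=50) cum 344
  x=5 (G, w=90) cum 434  ← median
  x=8 (E, w=275) cum 709
⇒ x* = 5
y-coordinate, sorted with cumulative weight:
  y=2 (E, w=275) cum 275
  y=8 (D, w=110) cum 385  ← median
  y=9 (F, w=50) cum 435
  y=11 (G, w=90) cum 525
  y=12 (C, w=100) cum 625
  y=14 (B, w=9) cum 634
  y=15 (A, w=75) cum 709
⇒ y* = 8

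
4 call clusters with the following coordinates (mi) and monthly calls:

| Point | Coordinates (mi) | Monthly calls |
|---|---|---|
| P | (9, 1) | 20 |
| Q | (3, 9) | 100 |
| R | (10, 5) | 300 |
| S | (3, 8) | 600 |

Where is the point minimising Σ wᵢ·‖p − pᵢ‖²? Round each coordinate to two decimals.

(5.18, 7.08)

The minimiser of Σwᵢ‖p−pᵢ‖² is the weighted centroid p* = (Σwᵢpᵢ)/(Σwᵢ).
Σwᵢ = 1020.
Σwᵢxᵢ = 20·9 + 100·3 + 300·10 + 600·3 = 5280.
Σwᵢyᵢ = 20·1 + 100·9 + 300·5 + 600·8 = 7220.
x* = 5280/1020 = 5.18, y* = 7220/1020 = 7.08.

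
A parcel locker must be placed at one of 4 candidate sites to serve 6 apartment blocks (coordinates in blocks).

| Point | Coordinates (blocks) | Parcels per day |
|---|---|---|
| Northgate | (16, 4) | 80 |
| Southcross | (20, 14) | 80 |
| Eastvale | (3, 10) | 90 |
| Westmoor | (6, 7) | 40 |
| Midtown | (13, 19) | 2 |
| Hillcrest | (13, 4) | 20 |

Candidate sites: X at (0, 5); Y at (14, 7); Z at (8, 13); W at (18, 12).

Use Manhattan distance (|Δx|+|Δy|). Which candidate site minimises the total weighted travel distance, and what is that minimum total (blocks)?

Total weighted distance at each candidate:
  X (0, 5): total = 5054
  Y (14, 7): total = 3126
  Z (8, 13): total = 3742
  W (18, 12): total = 3614
Minimum is at Y with total 3126 blocks.

Y, total 3126 blocks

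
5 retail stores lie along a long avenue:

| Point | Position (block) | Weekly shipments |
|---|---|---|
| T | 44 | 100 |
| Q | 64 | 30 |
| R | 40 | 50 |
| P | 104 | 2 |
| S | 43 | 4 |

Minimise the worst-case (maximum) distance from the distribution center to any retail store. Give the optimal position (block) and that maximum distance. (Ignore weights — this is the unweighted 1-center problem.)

location 72, max distance 32

The 1-center on a line is the midpoint of the two extreme points: leftmost at 40, rightmost at 104.
Optimal location = (40 + 104)/2 = 72; maximum distance = (104 − 40)/2 = 32.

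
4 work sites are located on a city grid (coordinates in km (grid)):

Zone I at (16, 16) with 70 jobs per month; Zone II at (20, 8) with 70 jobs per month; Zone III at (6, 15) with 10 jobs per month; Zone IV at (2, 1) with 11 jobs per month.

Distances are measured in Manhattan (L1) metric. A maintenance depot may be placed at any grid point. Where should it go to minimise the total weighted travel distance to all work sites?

(16, 8)

Manhattan distance separates: Σwᵢ(|x−xᵢ|+|y−yᵢ|) = Σwᵢ|x−xᵢ| + Σwᵢ|y−yᵢ|, so x and y are optimised independently as 1-D weighted medians.
Total weight W = 161; half = 80.5.
x-coordinate, sorted with cumulative weight:
  x=2 (Zone IV, w=11) cum 11
  x=6 (Zone III, w=10) cum 21
  x=16 (Zone I, w=70) cum 91  ← median
  x=20 (Zone II, w=70) cum 161
⇒ x* = 16
y-coordinate, sorted with cumulative weight:
  y=1 (Zone IV, w=11) cum 11
  y=8 (Zone II, w=70) cum 81  ← median
  y=15 (Zone III, w=10) cum 91
  y=16 (Zone I, w=70) cum 161
⇒ y* = 8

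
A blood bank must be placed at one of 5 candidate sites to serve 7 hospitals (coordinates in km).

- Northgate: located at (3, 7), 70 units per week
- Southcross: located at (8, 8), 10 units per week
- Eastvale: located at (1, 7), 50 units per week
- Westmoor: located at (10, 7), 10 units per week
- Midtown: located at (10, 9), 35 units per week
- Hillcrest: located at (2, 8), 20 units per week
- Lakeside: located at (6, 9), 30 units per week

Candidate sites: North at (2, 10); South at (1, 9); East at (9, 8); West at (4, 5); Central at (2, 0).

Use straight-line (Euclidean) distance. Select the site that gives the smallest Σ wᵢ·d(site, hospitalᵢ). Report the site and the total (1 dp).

Total weighted distance at each candidate:
  North (2, 10): total = 974.0
  South (1, 9): total = 954.2
  East (9, 8): total = 1137.4
  West (4, 5): total = 908.7
  Central (2, 0): total = 1931.8
Minimum is at West with total 908.7 km.

West, total 908.7 km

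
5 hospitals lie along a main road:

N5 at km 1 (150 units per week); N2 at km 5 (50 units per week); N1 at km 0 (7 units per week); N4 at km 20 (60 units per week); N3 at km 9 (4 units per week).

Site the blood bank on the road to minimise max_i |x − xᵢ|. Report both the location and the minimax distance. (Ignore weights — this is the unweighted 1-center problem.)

location 10, max distance 10

The 1-center on a line is the midpoint of the two extreme points: leftmost at 0, rightmost at 20.
Optimal location = (0 + 20)/2 = 10; maximum distance = (20 − 0)/2 = 10.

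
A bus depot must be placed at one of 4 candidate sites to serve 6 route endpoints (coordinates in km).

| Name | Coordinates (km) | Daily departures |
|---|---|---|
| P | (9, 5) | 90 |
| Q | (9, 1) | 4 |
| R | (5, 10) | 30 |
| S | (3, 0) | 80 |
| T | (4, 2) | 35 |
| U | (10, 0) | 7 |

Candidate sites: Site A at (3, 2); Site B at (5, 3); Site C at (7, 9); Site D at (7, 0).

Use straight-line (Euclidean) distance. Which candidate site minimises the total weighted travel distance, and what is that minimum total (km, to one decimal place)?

Site B, total 1009.1 km

Total weighted distance at each candidate:
  Site A (3, 2): total = 1121.4
  Site B (5, 3): total = 1009.1
  Site C (7, 9): total = 1623.4
  Site D (7, 0): total = 1266.7
Minimum is at Site B with total 1009.1 km.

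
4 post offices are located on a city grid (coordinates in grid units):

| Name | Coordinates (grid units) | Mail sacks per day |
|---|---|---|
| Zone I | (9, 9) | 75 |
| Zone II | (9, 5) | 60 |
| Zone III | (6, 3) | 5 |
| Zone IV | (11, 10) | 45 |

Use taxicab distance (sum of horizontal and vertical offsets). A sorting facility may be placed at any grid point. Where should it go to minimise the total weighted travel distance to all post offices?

Manhattan distance separates: Σwᵢ(|x−xᵢ|+|y−yᵢ|) = Σwᵢ|x−xᵢ| + Σwᵢ|y−yᵢ|, so x and y are optimised independently as 1-D weighted medians.
Total weight W = 185; half = 92.5.
x-coordinate, sorted with cumulative weight:
  x=6 (Zone III, w=5) cum 5
  x=9 (Zone I, w=75) cum 80
  x=9 (Zone II, w=60) cum 140  ← median
  x=11 (Zone IV, w=45) cum 185
⇒ x* = 9
y-coordinate, sorted with cumulative weight:
  y=3 (Zone III, w=5) cum 5
  y=5 (Zone II, w=60) cum 65
  y=9 (Zone I, w=75) cum 140  ← median
  y=10 (Zone IV, w=45) cum 185
⇒ y* = 9

(9, 9)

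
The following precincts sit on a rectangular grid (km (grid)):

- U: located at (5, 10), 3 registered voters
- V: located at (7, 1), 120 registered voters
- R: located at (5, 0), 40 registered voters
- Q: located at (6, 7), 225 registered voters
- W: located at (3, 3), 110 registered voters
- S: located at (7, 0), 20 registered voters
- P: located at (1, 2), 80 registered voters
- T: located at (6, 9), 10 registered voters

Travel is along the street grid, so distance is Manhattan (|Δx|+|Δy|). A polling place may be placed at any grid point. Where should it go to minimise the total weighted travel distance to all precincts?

Manhattan distance separates: Σwᵢ(|x−xᵢ|+|y−yᵢ|) = Σwᵢ|x−xᵢ| + Σwᵢ|y−yᵢ|, so x and y are optimised independently as 1-D weighted medians.
Total weight W = 608; half = 304.
x-coordinate, sorted with cumulative weight:
  x=1 (P, w=80) cum 80
  x=3 (W, w=110) cum 190
  x=5 (U, w=3) cum 193
  x=5 (R, w=40) cum 233
  x=6 (Q, w=225) cum 458  ← median
  x=6 (T, w=10) cum 468
  x=7 (V, w=120) cum 588
  x=7 (S, w=20) cum 608
⇒ x* = 6
y-coordinate, sorted with cumulative weight:
  y=0 (R, w=40) cum 40
  y=0 (S, w=20) cum 60
  y=1 (V, w=120) cum 180
  y=2 (P, w=80) cum 260
  y=3 (W, w=110) cum 370  ← median
  y=7 (Q, w=225) cum 595
  y=9 (T, w=10) cum 605
  y=10 (U, w=3) cum 608
⇒ y* = 3

(6, 3)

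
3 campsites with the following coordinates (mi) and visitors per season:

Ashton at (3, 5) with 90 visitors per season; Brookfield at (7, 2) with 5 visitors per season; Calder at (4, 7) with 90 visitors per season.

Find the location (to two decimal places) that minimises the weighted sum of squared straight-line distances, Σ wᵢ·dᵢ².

The minimiser of Σwᵢ‖p−pᵢ‖² is the weighted centroid p* = (Σwᵢpᵢ)/(Σwᵢ).
Σwᵢ = 185.
Σwᵢxᵢ = 90·3 + 5·7 + 90·4 = 665.
Σwᵢyᵢ = 90·5 + 5·2 + 90·7 = 1090.
x* = 665/185 = 3.59, y* = 1090/185 = 5.89.

(3.59, 5.89)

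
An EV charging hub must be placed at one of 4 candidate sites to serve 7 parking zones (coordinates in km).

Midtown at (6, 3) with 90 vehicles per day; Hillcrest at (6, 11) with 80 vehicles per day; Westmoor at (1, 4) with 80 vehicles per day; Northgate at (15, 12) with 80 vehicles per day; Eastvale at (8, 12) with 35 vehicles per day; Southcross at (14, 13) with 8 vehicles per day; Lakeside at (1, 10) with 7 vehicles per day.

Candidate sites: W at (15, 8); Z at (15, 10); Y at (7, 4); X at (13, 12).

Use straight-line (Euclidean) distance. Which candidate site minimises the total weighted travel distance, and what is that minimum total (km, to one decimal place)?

Y, total 2510.9 km

Total weighted distance at each candidate:
  W (15, 8): total = 3592.3
  Z (15, 10): total = 3507.2
  Y (7, 4): total = 2510.9
  X (13, 12): total = 3177.1
Minimum is at Y with total 2510.9 km.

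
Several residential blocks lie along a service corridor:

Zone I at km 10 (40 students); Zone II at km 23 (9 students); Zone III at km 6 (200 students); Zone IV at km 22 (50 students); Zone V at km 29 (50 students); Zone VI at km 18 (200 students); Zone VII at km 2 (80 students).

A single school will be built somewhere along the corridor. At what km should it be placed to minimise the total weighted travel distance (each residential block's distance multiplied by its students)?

For a sum of weighted absolute distances on a line, the optimum is the weighted median (not the mean). Total weight W = 629; half-weight = 314.5.
Sort by position and accumulate weight:
  km 2 (Zone VII, w=80) → cum 80
  km 6 (Zone III, w=200) → cum 280
  km 10 (Zone I, w=40) → cum 320  ≥ 314.5 → median here
  km 18 (Zone VI, w=200) → cum 520
  km 22 (Zone IV, w=50) → cum 570
  km 23 (Zone II, w=9) → cum 579
  km 29 (Zone V, w=50) → cum 629
Optimal location: km 10.

x = 10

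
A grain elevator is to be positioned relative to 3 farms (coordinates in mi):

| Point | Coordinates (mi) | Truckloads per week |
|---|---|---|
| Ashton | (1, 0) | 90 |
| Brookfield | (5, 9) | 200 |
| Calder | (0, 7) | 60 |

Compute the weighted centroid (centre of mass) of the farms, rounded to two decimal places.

(3.11, 6.34)

The minimiser of Σwᵢ‖p−pᵢ‖² is the weighted centroid p* = (Σwᵢpᵢ)/(Σwᵢ).
Σwᵢ = 350.
Σwᵢxᵢ = 90·1 + 200·5 + 60·0 = 1090.
Σwᵢyᵢ = 90·0 + 200·9 + 60·7 = 2220.
x* = 1090/350 = 3.11, y* = 2220/350 = 6.34.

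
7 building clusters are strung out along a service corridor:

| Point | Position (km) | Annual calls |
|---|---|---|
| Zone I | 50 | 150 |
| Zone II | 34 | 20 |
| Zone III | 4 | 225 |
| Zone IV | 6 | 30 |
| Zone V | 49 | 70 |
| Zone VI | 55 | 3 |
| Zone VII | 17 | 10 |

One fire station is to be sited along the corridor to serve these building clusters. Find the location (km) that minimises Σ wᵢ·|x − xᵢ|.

x = 6

For a sum of weighted absolute distances on a line, the optimum is the weighted median (not the mean). Total weight W = 508; half-weight = 254.
Sort by position and accumulate weight:
  km 4 (Zone III, w=225) → cum 225
  km 6 (Zone IV, w=30) → cum 255  ≥ 254 → median here
  km 17 (Zone VII, w=10) → cum 265
  km 34 (Zone II, w=20) → cum 285
  km 49 (Zone V, w=70) → cum 355
  km 50 (Zone I, w=150) → cum 505
  km 55 (Zone VI, w=3) → cum 508
Optimal location: km 6.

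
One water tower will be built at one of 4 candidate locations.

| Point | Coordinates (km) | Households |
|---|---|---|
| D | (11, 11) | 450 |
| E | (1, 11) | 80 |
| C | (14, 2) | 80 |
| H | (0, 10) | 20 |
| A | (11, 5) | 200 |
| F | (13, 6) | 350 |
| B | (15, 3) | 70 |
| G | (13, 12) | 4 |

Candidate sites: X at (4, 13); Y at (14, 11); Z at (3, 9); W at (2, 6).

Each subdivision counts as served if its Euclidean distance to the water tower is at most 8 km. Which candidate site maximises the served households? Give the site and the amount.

Coverage radius r = 8 km; a point is covered iff (Δx)²+(Δy)² ≤ 8² = 64.
  X (4, 13): covers {D, E, H} → 550
  Y (14, 11): covers {D, A, F, G} → 1004
  Z (3, 9): covers {E, H} → 100
  W (2, 6): covers {E, H} → 100
Maximum coverage at Y: 1004 households.

Y, covering 1004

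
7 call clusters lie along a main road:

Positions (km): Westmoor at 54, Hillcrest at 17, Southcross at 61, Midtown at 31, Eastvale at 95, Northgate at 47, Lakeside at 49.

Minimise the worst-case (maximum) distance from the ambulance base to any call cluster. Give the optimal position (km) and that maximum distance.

The 1-center on a line is the midpoint of the two extreme points: leftmost at 17, rightmost at 95.
Optimal location = (17 + 95)/2 = 56; maximum distance = (95 − 17)/2 = 39.

location 56, max distance 39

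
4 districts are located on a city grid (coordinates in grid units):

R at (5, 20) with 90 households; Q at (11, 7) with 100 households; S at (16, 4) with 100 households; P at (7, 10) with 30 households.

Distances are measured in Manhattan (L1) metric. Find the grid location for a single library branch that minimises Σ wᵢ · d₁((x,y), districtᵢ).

Manhattan distance separates: Σwᵢ(|x−xᵢ|+|y−yᵢ|) = Σwᵢ|x−xᵢ| + Σwᵢ|y−yᵢ|, so x and y are optimised independently as 1-D weighted medians.
Total weight W = 320; half = 160.
x-coordinate, sorted with cumulative weight:
  x=5 (R, w=90) cum 90
  x=7 (P, w=30) cum 120
  x=11 (Q, w=100) cum 220  ← median
  x=16 (S, w=100) cum 320
⇒ x* = 11
y-coordinate, sorted with cumulative weight:
  y=4 (S, w=100) cum 100
  y=7 (Q, w=100) cum 200  ← median
  y=10 (P, w=30) cum 230
  y=20 (R, w=90) cum 320
⇒ y* = 7

(11, 7)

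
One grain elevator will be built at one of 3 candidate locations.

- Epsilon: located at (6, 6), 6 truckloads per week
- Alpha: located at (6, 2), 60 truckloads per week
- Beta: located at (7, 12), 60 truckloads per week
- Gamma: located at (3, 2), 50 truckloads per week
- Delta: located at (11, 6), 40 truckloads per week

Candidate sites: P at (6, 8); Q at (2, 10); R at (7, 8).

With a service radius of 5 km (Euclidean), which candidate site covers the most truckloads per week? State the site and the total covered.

R, covering 106

Coverage radius r = 5 km; a point is covered iff (Δx)²+(Δy)² ≤ 5² = 25.
  P (6, 8): covers {Epsilon, Beta} → 66
  Q (2, 10): covers {none} → 0
  R (7, 8): covers {Epsilon, Beta, Delta} → 106
Maximum coverage at R: 106 truckloads per week.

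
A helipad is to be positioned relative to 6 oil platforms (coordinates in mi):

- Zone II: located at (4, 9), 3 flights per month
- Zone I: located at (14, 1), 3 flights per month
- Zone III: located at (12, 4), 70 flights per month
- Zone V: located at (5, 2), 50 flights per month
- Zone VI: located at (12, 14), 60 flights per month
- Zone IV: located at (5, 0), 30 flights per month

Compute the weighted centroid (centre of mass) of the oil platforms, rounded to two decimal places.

(9.32, 5.79)

The minimiser of Σwᵢ‖p−pᵢ‖² is the weighted centroid p* = (Σwᵢpᵢ)/(Σwᵢ).
Σwᵢ = 216.
Σwᵢxᵢ = 3·4 + 3·14 + 70·12 + 50·5 + 60·12 + 30·5 = 2014.
Σwᵢyᵢ = 3·9 + 3·1 + 70·4 + 50·2 + 60·14 + 30·0 = 1250.
x* = 2014/216 = 9.32, y* = 1250/216 = 5.79.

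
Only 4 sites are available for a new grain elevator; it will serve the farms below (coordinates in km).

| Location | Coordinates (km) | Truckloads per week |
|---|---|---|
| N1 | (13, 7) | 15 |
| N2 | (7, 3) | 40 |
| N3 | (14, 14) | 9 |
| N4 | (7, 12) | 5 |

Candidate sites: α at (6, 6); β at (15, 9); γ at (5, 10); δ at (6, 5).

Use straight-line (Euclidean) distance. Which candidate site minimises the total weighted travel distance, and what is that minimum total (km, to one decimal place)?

Total weighted distance at each candidate:
  α (6, 6): total = 364.8
  β (15, 9): total = 531.0
  γ (5, 10): total = 522.1
  δ (6, 5): total = 342.4
Minimum is at δ with total 342.4 km.

δ, total 342.4 km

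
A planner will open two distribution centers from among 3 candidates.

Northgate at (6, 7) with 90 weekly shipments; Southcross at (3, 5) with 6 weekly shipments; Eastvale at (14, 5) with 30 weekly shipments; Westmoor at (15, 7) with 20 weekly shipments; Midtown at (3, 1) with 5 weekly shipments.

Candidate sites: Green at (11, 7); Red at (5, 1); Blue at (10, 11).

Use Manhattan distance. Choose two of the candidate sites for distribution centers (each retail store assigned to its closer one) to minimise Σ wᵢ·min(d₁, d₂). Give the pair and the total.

Evaluate every pair (each demand assigned to the nearer of the two):
  {Green, Red}: total = 726
  {Green, Blue}: total = 810
  {Red, Blue}: total = 1156
Best pair: {Green, Red} with total 726.

{Green, Red}, total 726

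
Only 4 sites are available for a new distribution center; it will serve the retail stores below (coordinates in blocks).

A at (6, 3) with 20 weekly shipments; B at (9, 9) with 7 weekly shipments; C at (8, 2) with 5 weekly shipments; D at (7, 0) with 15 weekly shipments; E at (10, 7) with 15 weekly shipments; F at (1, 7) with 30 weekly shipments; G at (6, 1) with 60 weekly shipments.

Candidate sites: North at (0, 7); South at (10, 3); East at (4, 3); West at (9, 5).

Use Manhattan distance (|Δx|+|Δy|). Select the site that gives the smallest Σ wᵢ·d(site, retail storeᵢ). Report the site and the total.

East, total 832 blocks

Total weighted distance at each candidate:
  North (0, 7): total = 1452
  South (10, 3): total = 1044
  East (4, 3): total = 832
  West (9, 5): total = 1018
Minimum is at East with total 832 blocks.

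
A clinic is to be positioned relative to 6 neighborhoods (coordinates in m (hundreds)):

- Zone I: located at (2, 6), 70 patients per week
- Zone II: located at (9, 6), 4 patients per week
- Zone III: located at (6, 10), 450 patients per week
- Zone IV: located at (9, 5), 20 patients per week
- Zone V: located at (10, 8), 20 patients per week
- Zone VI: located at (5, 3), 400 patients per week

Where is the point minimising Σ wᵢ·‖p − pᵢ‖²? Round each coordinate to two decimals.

The minimiser of Σwᵢ‖p−pᵢ‖² is the weighted centroid p* = (Σwᵢpᵢ)/(Σwᵢ).
Σwᵢ = 964.
Σwᵢxᵢ = 70·2 + 4·9 + 450·6 + 20·9 + 20·10 + 400·5 = 5256.
Σwᵢyᵢ = 70·6 + 4·6 + 450·10 + 20·5 + 20·8 + 400·3 = 6404.
x* = 5256/964 = 5.45, y* = 6404/964 = 6.64.

(5.45, 6.64)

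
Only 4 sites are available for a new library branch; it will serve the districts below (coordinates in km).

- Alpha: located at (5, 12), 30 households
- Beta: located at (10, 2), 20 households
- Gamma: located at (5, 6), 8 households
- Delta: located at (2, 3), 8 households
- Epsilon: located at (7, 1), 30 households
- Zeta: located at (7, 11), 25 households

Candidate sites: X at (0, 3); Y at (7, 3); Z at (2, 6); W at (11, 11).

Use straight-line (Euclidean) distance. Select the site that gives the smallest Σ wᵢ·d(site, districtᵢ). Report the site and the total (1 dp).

Y, total 668.7 km

Total weighted distance at each candidate:
  X (0, 3): total = 1056.7
  Y (7, 3): total = 668.7
  Z (2, 6): total = 817.0
  W (11, 11): total = 945.5
Minimum is at Y with total 668.7 km.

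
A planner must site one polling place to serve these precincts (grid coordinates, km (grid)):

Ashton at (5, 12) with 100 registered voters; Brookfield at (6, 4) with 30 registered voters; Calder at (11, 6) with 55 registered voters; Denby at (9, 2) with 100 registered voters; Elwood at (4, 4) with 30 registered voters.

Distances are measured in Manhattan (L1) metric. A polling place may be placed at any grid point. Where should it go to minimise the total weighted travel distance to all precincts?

(6, 4)

Manhattan distance separates: Σwᵢ(|x−xᵢ|+|y−yᵢ|) = Σwᵢ|x−xᵢ| + Σwᵢ|y−yᵢ|, so x and y are optimised independently as 1-D weighted medians.
Total weight W = 315; half = 157.5.
x-coordinate, sorted with cumulative weight:
  x=4 (Elwood, w=30) cum 30
  x=5 (Ashton, w=100) cum 130
  x=6 (Brookfield, w=30) cum 160  ← median
  x=9 (Denby, w=100) cum 260
  x=11 (Calder, w=55) cum 315
⇒ x* = 6
y-coordinate, sorted with cumulative weight:
  y=2 (Denby, w=100) cum 100
  y=4 (Brookfield, w=30) cum 130
  y=4 (Elwood, w=30) cum 160  ← median
  y=6 (Calder, w=55) cum 215
  y=12 (Ashton, w=100) cum 315
⇒ y* = 4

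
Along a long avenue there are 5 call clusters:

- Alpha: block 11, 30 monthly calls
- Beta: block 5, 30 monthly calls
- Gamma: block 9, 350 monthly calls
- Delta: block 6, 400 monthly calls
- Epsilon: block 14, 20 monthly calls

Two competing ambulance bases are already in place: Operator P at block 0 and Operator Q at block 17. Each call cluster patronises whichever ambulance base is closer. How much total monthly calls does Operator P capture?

430

The indifferent point is the midpoint (0+17)/2 = 8.5; call clusters left of it (closer to Operator P at 0) go to Operator P, those right go to Operator Q.
  Beta at 5 (w=30) → Operator P
  Delta at 6 (w=400) → Operator P
  Gamma at 9 (w=350) → Operator Q
  Alpha at 11 (w=30) → Operator Q
  Epsilon at 14 (w=20) → Operator Q
Operator P captures 430; Operator Q captures 400.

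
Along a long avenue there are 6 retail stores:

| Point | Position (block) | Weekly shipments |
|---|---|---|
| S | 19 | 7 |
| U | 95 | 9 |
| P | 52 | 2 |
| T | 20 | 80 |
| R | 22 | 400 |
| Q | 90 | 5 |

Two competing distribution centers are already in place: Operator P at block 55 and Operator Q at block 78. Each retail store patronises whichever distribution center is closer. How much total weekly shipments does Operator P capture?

489

The indifferent point is the midpoint (55+78)/2 = 66.5; retail stores left of it (closer to Operator P at 55) go to Operator P, those right go to Operator Q.
  S at 19 (w=7) → Operator P
  T at 20 (w=80) → Operator P
  R at 22 (w=400) → Operator P
  P at 52 (w=2) → Operator P
  Q at 90 (w=5) → Operator Q
  U at 95 (w=9) → Operator Q
Operator P captures 489; Operator Q captures 14.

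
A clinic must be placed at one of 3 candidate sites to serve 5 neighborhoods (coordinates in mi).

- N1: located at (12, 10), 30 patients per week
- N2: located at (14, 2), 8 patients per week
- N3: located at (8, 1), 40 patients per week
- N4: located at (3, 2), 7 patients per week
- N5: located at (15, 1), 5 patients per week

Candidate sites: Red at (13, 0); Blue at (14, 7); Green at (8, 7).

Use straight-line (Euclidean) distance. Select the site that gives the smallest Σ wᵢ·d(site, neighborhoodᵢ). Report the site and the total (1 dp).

Green, total 548.1 mi

Total weighted distance at each candidate:
  Red (13, 0): total = 605.9
  Blue (14, 7): total = 602.6
  Green (8, 7): total = 548.1
Minimum is at Green with total 548.1 mi.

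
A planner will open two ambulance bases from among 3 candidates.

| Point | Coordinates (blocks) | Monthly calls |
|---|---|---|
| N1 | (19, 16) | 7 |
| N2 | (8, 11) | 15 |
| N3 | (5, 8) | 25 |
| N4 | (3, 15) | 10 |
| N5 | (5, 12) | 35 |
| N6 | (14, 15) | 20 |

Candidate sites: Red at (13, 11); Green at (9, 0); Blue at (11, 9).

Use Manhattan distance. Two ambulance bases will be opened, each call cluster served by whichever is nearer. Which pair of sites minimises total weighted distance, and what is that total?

{Red, Blue}, total 882

Evaluate every pair (each demand assigned to the nearer of the two):
  {Red, Blue}: total = 882
  {Red, Green}: total = 982
  {Green, Blue}: total = 990
Best pair: {Red, Blue} with total 882.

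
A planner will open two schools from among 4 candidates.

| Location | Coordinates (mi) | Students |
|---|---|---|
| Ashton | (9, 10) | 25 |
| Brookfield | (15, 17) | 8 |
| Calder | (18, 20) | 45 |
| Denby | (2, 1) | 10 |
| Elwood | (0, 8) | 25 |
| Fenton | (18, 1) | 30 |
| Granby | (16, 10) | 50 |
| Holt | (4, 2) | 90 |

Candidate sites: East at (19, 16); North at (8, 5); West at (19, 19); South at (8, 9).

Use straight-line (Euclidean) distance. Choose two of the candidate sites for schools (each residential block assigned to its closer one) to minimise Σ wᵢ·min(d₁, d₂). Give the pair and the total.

Evaluate every pair (each demand assigned to the nearer of the two):
  {East, North}: total = 1740.2
  {North, West}: total = 1757.4
  {West, South}: total = 1949.2
  {East, South}: total = 2000.6
  {North, South}: total = 2239.3
  {East, West}: total = 3763.3
Best pair: {East, North} with total 1740.2.

{East, North}, total 1740.2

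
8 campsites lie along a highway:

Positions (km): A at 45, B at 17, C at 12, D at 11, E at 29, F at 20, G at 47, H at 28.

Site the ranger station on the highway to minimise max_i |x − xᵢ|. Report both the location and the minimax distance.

The 1-center on a line is the midpoint of the two extreme points: leftmost at 11, rightmost at 47.
Optimal location = (11 + 47)/2 = 29; maximum distance = (47 − 11)/2 = 18.

location 29, max distance 18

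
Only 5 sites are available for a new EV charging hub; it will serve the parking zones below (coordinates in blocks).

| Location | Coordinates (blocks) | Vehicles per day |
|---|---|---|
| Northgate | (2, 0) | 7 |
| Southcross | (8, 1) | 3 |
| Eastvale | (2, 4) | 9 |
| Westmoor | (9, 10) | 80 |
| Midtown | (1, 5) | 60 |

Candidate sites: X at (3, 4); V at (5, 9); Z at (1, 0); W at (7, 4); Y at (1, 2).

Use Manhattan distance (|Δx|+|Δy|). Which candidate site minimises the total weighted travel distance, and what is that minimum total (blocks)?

V, total 1069 blocks

Total weighted distance at each candidate:
  X (3, 4): total = 1208
  V (5, 9): total = 1069
  Z (1, 0): total = 1816
  W (7, 4): total = 1180
  Y (1, 2): total = 1532
Minimum is at V with total 1069 blocks.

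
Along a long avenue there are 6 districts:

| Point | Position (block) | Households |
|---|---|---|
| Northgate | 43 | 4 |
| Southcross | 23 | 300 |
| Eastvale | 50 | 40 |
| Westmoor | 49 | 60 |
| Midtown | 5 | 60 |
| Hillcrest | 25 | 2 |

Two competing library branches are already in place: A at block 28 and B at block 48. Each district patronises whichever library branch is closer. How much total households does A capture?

362

The indifferent point is the midpoint (28+48)/2 = 38; districts left of it (closer to A at 28) go to A, those right go to B.
  Midtown at 5 (w=60) → A
  Southcross at 23 (w=300) → A
  Hillcrest at 25 (w=2) → A
  Northgate at 43 (w=4) → B
  Westmoor at 49 (w=60) → B
  Eastvale at 50 (w=40) → B
A captures 362; B captures 104.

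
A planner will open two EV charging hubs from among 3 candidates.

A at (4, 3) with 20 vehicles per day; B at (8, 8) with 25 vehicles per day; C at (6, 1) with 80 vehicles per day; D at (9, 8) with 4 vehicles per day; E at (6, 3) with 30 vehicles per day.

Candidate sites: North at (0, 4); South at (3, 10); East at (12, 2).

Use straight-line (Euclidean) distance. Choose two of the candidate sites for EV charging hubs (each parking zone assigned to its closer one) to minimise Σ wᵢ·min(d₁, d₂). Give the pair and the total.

Evaluate every pair (each demand assigned to the nearer of the two):
  {North, East}: total = 958.7
  {North, South}: total = 961.5
  {South, East}: total = 970.5
Best pair: {North, East} with total 958.7.

{North, East}, total 958.7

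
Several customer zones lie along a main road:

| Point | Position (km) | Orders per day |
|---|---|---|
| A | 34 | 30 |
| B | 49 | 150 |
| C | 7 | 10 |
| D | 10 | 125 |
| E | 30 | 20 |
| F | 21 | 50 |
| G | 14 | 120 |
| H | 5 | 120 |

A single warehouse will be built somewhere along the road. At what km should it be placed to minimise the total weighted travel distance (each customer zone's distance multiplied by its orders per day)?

x = 14

For a sum of weighted absolute distances on a line, the optimum is the weighted median (not the mean). Total weight W = 625; half-weight = 312.5.
Sort by position and accumulate weight:
  km 5 (H, w=120) → cum 120
  km 7 (C, w=10) → cum 130
  km 10 (D, w=125) → cum 255
  km 14 (G, w=120) → cum 375  ≥ 312.5 → median here
  km 21 (F, w=50) → cum 425
  km 30 (E, w=20) → cum 445
  km 34 (A, w=30) → cum 475
  km 49 (B, w=150) → cum 625
Optimal location: km 14.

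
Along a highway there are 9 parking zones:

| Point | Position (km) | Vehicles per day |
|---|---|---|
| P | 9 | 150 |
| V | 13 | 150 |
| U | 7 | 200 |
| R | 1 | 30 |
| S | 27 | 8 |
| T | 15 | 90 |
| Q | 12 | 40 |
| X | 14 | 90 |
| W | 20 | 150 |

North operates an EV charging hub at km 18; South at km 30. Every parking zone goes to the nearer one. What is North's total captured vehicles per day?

The indifferent point is the midpoint (18+30)/2 = 24; parking zones left of it (closer to North at 18) go to North, those right go to South.
  R at 1 (w=30) → North
  U at 7 (w=200) → North
  P at 9 (w=150) → North
  Q at 12 (w=40) → North
  V at 13 (w=150) → North
  X at 14 (w=90) → North
  T at 15 (w=90) → North
  W at 20 (w=150) → North
  S at 27 (w=8) → South
North captures 900; South captures 8.

900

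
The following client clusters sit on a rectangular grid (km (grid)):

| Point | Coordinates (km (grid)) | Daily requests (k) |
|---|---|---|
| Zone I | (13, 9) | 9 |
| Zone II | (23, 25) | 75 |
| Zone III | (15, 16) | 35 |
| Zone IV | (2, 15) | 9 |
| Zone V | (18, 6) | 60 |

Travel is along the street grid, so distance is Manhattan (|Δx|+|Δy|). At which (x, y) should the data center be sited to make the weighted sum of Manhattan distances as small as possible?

(18, 16)

Manhattan distance separates: Σwᵢ(|x−xᵢ|+|y−yᵢ|) = Σwᵢ|x−xᵢ| + Σwᵢ|y−yᵢ|, so x and y are optimised independently as 1-D weighted medians.
Total weight W = 188; half = 94.
x-coordinate, sorted with cumulative weight:
  x=2 (Zone IV, w=9) cum 9
  x=13 (Zone I, w=9) cum 18
  x=15 (Zone III, w=35) cum 53
  x=18 (Zone V, w=60) cum 113  ← median
  x=23 (Zone II, w=75) cum 188
⇒ x* = 18
y-coordinate, sorted with cumulative weight:
  y=6 (Zone V, w=60) cum 60
  y=9 (Zone I, w=9) cum 69
  y=15 (Zone IV, w=9) cum 78
  y=16 (Zone III, w=35) cum 113  ← median
  y=25 (Zone II, w=75) cum 188
⇒ y* = 16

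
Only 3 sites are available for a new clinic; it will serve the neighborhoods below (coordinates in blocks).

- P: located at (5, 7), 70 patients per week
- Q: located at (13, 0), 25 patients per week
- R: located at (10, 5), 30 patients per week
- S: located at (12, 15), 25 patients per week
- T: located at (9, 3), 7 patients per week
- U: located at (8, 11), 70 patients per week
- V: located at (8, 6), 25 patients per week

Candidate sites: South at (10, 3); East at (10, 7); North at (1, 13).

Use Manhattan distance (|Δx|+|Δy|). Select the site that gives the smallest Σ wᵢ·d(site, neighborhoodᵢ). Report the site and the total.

East, total 1440 blocks

Total weighted distance at each candidate:
  South (10, 3): total = 2022
  East (10, 7): total = 1440
  North (1, 13): total = 3266
Minimum is at East with total 1440 blocks.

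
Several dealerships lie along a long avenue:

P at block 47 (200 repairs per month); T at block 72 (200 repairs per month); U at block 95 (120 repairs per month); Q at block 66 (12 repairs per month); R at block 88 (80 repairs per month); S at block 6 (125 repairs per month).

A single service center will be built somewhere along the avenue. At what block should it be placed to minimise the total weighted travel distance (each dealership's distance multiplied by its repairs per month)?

x = 72

For a sum of weighted absolute distances on a line, the optimum is the weighted median (not the mean). Total weight W = 737; half-weight = 368.5.
Sort by position and accumulate weight:
  block 6 (S, w=125) → cum 125
  block 47 (P, w=200) → cum 325
  block 66 (Q, w=12) → cum 337
  block 72 (T, w=200) → cum 537  ≥ 368.5 → median here
  block 88 (R, w=80) → cum 617
  block 95 (U, w=120) → cum 737
Optimal location: block 72.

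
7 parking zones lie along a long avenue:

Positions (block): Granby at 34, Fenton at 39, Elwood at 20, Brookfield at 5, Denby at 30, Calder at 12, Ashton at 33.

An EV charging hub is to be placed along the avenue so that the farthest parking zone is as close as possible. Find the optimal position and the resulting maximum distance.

The 1-center on a line is the midpoint of the two extreme points: leftmost at 5, rightmost at 39.
Optimal location = (5 + 39)/2 = 22; maximum distance = (39 − 5)/2 = 17.

location 22, max distance 17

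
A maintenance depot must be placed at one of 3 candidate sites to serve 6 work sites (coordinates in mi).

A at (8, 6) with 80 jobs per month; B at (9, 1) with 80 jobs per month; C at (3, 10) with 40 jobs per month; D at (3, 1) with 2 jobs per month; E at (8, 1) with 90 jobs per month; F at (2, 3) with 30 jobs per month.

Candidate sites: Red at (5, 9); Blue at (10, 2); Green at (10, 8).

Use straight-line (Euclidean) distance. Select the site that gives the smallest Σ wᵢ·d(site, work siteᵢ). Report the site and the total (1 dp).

Blue, total 1353.4 mi

Total weighted distance at each candidate:
  Red (5, 9): total = 2131.1
  Blue (10, 2): total = 1353.4
  Green (10, 8): total = 2041.2
Minimum is at Blue with total 1353.4 mi.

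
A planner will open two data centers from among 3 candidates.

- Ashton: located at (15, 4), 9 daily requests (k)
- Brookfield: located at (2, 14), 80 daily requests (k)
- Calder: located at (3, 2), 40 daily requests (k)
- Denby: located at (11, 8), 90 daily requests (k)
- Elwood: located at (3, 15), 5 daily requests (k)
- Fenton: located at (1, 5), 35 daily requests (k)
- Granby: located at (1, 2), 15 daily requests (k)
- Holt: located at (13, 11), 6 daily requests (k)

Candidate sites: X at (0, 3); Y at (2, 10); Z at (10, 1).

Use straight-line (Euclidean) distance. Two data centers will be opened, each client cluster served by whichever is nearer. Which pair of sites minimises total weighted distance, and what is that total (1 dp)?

Evaluate every pair (each demand assigned to the nearer of the two):
  {X, Y}: total = 1596.4
  {Y, Z}: total = 1679.3
  {X, Z}: total = 1933.8
Best pair: {X, Y} with total 1596.4.

{X, Y}, total 1596.4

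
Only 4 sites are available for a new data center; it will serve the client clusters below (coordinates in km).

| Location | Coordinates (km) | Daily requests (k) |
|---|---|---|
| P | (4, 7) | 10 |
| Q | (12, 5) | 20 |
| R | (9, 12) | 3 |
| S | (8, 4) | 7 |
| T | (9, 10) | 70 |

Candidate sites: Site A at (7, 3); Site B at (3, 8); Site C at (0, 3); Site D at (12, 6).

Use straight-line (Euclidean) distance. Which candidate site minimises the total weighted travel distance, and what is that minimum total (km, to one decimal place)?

Site D, total 502.1 km

Total weighted distance at each candidate:
  Site A (7, 3): total = 704.9
  Site B (3, 8): total = 713.1
  Site C (0, 3): total = 1192.6
  Site D (12, 6): total = 502.1
Minimum is at Site D with total 502.1 km.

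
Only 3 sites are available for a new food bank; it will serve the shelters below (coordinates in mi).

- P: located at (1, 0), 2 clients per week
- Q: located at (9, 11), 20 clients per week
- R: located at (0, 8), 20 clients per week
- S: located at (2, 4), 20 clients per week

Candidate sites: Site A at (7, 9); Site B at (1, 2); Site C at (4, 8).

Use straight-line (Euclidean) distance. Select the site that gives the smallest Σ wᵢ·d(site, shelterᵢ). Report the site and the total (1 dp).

Site C, total 303.1 mi

Total weighted distance at each candidate:
  Site A (7, 9): total = 361.0
  Site B (1, 2): total = 411.2
  Site C (4, 8): total = 303.1
Minimum is at Site C with total 303.1 mi.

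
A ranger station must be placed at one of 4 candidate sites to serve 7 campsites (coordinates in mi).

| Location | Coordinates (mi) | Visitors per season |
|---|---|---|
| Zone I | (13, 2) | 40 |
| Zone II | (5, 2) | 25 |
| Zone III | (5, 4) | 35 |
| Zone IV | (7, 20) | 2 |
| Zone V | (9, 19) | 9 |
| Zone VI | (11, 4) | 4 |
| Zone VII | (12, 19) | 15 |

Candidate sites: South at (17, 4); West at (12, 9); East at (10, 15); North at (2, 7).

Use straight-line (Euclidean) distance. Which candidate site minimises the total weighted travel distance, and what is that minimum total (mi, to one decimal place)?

Total weighted distance at each candidate:
  South (17, 4): total = 1354.9
  West (12, 9): total = 1119.9
  East (10, 15): total = 1464.8
  North (2, 7): total = 1202.7
Minimum is at West with total 1119.9 mi.

West, total 1119.9 mi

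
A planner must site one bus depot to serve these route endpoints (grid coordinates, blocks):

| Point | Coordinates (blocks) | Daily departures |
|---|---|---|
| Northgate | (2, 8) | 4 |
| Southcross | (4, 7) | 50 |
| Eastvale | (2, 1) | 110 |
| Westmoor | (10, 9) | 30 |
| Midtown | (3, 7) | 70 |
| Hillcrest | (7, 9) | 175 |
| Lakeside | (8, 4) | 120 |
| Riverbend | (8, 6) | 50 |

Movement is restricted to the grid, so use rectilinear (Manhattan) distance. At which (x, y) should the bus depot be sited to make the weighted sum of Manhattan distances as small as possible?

(7, 7)

Manhattan distance separates: Σwᵢ(|x−xᵢ|+|y−yᵢ|) = Σwᵢ|x−xᵢ| + Σwᵢ|y−yᵢ|, so x and y are optimised independently as 1-D weighted medians.
Total weight W = 609; half = 304.5.
x-coordinate, sorted with cumulative weight:
  x=2 (Northgate, w=4) cum 4
  x=2 (Eastvale, w=110) cum 114
  x=3 (Midtown, w=70) cum 184
  x=4 (Southcross, w=50) cum 234
  x=7 (Hillcrest, w=175) cum 409  ← median
  x=8 (Lakeside, w=120) cum 529
  x=8 (Riverbend, w=50) cum 579
  x=10 (Westmoor, w=30) cum 609
⇒ x* = 7
y-coordinate, sorted with cumulative weight:
  y=1 (Eastvale, w=110) cum 110
  y=4 (Lakeside, w=120) cum 230
  y=6 (Riverbend, w=50) cum 280
  y=7 (Southcross, w=50) cum 330  ← median
  y=7 (Midtown, w=70) cum 400
  y=8 (Northgate, w=4) cum 404
  y=9 (Westmoor, w=30) cum 434
  y=9 (Hillcrest, w=175) cum 609
⇒ y* = 7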